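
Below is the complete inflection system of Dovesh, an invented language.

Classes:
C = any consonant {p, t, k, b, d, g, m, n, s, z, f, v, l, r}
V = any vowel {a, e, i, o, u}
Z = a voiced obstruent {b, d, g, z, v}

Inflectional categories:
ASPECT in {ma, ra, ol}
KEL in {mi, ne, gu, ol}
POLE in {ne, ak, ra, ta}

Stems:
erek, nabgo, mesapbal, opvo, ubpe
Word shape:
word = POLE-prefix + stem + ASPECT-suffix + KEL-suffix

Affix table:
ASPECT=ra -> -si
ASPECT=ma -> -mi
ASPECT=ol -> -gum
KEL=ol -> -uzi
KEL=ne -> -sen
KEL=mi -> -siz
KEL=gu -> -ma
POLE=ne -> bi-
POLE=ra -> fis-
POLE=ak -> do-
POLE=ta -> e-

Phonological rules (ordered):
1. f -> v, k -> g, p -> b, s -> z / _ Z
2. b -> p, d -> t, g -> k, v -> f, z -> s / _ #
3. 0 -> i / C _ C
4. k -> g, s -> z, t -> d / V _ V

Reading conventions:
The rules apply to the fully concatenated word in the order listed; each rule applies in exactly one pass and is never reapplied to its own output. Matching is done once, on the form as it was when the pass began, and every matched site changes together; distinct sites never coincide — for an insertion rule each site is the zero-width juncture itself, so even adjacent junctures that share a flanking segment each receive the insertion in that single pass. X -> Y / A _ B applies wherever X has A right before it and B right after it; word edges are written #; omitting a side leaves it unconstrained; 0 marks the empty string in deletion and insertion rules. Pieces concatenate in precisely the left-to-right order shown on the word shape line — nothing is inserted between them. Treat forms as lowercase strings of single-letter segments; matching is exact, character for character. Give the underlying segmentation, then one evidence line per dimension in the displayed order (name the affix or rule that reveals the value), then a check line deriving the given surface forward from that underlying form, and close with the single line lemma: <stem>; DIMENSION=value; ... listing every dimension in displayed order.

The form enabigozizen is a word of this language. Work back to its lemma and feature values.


underlying: e-nabgo-si-sen
ASPECT=ra - signalled by the affix -si
KEL=ne - signalled by the affix -sen
POLE=ta - signalled by the affix e-
check: enabgosisen -> enabgosisen -> enabgosisen -> enabigosisen -> enabigozizen
lemma: nabgo; ASPECT=ra; KEL=ne; POLE=ta


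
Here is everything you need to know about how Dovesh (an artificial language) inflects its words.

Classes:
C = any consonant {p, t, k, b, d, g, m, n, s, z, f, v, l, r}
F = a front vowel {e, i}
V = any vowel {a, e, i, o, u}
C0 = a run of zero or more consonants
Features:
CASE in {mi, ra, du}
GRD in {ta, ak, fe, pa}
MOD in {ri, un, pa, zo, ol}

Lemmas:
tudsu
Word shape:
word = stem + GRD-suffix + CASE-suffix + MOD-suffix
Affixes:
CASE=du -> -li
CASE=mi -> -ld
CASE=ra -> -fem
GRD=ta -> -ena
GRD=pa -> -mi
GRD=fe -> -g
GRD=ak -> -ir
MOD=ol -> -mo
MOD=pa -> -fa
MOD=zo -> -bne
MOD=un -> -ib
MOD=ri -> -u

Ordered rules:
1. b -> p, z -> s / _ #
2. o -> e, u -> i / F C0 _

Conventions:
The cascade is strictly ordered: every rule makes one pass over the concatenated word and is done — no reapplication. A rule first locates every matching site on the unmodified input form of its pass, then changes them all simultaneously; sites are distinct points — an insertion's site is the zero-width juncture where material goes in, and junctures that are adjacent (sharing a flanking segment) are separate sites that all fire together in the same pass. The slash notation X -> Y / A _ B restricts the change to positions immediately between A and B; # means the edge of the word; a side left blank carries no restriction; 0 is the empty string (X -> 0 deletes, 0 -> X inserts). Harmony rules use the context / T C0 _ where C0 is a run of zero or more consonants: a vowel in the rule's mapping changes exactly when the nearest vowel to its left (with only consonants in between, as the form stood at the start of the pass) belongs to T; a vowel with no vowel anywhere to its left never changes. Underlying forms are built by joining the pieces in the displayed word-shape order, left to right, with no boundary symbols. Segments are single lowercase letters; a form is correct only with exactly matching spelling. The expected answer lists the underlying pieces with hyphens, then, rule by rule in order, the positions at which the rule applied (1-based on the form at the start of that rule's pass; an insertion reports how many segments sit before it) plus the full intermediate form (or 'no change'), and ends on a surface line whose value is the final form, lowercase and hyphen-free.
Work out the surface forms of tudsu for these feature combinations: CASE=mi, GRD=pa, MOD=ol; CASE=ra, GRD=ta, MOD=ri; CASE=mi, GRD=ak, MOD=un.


cell CASE=mi, GRD=pa, MOD=ol:
underlying: tudsu-mi-ld-mo
1. b -> p, z -> s / _ #: no change
2. o -> e, u -> i / F C0 _: fires at position(s) 11: tudsumildme
surface: tudsumildme

cell CASE=ra, GRD=ta, MOD=ri:
underlying: tudsu-ena-fem-u
1. b -> p, z -> s / _ #: no change
2. o -> e, u -> i / F C0 _: fires at position(s) 12: tudsuenafemi
surface: tudsuenafemi

cell CASE=mi, GRD=ak, MOD=un:
underlying: tudsu-ir-ld-ib
1. b -> p, z -> s / _ #: fires at position(s) 11: tudsuirldip
2. o -> e, u -> i / F C0 _: no change
surface: tudsuirldip


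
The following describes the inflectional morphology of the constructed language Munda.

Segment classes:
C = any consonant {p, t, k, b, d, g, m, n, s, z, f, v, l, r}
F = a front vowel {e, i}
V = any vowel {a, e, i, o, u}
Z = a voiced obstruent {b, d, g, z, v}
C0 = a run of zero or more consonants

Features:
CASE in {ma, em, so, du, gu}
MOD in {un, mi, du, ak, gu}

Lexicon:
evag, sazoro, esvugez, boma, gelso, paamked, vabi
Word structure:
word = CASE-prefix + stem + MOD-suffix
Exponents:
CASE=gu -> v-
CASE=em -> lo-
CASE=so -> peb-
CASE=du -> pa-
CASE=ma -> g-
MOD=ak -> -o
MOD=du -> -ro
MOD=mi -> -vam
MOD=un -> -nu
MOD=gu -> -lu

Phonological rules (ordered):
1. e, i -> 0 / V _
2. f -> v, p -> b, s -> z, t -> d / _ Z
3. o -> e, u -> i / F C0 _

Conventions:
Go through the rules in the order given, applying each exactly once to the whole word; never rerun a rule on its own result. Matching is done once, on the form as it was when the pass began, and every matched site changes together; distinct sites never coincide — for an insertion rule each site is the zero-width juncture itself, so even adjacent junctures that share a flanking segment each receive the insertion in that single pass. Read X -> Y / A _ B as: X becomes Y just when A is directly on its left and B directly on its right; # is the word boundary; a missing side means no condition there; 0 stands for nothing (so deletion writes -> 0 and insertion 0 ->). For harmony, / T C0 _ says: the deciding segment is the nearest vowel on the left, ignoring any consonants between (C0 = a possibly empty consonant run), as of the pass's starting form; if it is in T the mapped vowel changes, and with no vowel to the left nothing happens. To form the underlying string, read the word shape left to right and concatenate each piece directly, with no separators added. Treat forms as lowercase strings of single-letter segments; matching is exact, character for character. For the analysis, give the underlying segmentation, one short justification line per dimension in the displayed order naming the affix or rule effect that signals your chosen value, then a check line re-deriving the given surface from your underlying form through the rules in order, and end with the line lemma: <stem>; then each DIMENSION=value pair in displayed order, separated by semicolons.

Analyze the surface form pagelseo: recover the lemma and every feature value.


underlying: pa-gelso-o
CASE=du - signalled by the affix pa-
MOD=ak - signalled by the affix -o
check: pagelsoo -> pagelsoo -> pagelsoo -> pagelseo
lemma: gelso; CASE=du; MOD=ak


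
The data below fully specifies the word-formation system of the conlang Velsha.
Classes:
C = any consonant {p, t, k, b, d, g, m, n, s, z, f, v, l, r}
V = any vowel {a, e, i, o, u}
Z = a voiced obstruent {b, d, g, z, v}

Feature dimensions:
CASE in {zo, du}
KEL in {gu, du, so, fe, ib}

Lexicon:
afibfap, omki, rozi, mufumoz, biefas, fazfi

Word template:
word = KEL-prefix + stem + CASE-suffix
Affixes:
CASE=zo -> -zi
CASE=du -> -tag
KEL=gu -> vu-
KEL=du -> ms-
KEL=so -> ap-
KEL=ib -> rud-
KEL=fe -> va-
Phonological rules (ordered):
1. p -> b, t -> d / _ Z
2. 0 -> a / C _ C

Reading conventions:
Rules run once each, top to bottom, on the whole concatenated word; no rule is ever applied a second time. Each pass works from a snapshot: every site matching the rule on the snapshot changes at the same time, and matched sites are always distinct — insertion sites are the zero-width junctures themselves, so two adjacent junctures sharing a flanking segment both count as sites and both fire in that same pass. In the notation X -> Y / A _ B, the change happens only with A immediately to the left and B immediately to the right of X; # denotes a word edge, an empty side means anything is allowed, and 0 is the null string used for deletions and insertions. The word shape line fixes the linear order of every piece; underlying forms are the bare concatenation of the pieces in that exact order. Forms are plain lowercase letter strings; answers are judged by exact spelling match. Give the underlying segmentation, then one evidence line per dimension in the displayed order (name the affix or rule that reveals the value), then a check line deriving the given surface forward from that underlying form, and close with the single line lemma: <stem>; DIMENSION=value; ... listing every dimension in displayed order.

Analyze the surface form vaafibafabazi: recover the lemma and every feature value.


underlying: va-afibfap-zi
CASE=zo - signalled by the affix -zi
KEL=fe - signalled by the affix va-
check: vaafibfapzi -> vaafibfabzi -> vaafibafabazi
lemma: afibfap; CASE=zo; KEL=fe


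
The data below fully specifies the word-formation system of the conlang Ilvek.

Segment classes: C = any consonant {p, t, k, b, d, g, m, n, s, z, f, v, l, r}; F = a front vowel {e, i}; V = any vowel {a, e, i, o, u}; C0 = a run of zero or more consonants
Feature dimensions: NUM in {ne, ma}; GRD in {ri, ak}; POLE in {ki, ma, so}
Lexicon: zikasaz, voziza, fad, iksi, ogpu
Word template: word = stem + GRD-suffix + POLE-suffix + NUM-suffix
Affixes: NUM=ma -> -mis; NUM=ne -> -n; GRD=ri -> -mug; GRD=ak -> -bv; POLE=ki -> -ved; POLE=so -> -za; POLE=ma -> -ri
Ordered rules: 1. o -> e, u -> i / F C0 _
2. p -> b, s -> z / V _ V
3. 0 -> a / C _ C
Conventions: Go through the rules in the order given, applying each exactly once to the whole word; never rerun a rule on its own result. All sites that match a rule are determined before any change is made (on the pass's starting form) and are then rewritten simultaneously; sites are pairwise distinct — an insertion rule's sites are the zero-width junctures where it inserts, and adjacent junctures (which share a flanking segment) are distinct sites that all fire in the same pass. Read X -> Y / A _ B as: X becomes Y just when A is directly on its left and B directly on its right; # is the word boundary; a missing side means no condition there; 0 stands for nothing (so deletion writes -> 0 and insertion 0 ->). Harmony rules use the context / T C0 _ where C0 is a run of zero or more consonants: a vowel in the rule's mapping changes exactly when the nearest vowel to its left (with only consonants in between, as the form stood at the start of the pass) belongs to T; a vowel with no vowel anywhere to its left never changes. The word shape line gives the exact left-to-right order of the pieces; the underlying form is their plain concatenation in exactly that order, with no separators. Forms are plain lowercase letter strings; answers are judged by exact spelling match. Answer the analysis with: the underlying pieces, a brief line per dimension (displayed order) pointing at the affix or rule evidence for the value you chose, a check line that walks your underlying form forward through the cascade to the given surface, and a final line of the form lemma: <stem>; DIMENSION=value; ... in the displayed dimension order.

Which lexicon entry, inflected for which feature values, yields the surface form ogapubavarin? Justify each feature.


underlying: ogpu-bv-ri-n
NUM=ne - signalled by the affix -n
GRD=ak - signalled by the affix -bv
POLE=ma - signalled by the affix -ri
check: ogpubvrin -> ogpubvrin -> ogpubvrin -> ogapubavarin
lemma: ogpu; NUM=ne; GRD=ak; POLE=ma


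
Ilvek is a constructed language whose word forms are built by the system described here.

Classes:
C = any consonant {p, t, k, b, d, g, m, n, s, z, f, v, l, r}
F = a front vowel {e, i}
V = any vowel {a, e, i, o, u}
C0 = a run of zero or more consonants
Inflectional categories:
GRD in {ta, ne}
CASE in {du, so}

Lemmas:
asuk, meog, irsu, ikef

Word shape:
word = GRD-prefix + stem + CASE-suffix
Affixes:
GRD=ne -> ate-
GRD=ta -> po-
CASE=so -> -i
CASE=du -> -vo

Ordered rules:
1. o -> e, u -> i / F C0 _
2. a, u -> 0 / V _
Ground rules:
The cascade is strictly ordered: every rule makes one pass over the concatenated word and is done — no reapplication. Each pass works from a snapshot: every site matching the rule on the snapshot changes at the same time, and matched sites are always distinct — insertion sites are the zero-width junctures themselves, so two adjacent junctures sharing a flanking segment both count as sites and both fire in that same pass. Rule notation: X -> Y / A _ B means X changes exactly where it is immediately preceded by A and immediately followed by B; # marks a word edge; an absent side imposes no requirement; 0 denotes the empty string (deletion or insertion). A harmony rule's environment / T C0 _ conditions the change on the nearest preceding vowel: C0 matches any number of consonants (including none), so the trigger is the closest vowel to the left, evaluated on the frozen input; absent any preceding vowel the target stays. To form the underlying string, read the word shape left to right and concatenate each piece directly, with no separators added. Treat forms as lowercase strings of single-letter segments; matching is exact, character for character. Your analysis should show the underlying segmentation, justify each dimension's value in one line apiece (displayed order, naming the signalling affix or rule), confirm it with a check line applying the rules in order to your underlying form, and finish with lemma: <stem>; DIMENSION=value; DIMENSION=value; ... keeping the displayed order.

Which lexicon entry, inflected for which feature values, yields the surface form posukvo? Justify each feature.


underlying: po-asuk-vo
GRD=ta - signalled by the affix po-
CASE=du - signalled by the affix -vo
check: poasukvo -> poasukvo -> posukvo
lemma: asuk; GRD=ta; CASE=du


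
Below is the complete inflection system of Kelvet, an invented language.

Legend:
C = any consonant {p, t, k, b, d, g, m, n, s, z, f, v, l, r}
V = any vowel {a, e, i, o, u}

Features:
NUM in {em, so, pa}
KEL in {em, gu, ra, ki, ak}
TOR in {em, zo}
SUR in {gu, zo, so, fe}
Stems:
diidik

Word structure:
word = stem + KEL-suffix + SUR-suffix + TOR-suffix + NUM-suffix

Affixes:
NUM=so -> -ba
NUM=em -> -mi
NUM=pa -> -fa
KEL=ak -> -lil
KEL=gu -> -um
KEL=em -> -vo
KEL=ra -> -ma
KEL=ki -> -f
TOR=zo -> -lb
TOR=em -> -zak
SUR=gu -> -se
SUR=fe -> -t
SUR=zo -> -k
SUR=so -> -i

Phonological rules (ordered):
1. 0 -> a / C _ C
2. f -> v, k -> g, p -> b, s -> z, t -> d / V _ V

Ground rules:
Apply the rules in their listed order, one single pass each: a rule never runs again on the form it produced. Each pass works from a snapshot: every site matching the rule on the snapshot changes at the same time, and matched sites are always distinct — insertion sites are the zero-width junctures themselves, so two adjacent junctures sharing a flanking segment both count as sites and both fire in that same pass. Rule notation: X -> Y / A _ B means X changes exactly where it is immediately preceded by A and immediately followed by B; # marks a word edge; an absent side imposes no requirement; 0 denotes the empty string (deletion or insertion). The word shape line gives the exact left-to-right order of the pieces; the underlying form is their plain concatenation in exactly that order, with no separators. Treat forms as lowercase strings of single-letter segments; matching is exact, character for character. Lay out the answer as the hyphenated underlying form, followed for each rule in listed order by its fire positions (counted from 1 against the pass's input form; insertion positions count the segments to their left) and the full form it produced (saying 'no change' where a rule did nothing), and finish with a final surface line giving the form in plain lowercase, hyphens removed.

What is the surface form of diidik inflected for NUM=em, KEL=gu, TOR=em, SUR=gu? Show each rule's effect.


underlying: diidik-um-se-zak-mi
1. 0 -> a / C _ C: inserts after position(s) 8, 13: diidikumasezakami
2. f -> v, k -> g, p -> b, s -> z, t -> d / V _ V: fires at position(s) 6, 10, 14: diidigumazezagami
surface: diidigumazezagami


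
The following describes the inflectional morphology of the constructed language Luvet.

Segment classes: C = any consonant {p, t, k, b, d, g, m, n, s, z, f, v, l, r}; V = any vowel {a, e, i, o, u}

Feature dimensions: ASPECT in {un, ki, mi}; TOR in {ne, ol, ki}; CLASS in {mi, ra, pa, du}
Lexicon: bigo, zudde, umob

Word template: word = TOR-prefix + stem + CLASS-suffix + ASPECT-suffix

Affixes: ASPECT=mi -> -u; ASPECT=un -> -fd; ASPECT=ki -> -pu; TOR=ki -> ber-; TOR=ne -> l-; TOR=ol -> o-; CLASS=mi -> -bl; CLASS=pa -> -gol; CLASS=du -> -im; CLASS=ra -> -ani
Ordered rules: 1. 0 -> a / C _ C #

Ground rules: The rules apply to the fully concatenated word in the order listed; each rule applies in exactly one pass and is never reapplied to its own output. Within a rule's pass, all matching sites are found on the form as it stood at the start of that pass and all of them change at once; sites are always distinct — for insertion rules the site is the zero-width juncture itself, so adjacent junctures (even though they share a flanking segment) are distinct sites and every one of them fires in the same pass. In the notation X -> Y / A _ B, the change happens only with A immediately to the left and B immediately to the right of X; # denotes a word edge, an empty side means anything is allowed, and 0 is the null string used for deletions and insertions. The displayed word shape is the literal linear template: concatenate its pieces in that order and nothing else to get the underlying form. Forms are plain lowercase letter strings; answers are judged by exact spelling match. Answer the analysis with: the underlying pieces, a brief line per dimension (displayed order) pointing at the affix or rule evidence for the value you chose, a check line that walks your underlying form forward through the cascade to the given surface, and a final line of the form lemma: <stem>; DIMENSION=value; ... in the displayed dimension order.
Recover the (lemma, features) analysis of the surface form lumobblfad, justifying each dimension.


underlying: l-umob-bl-fd
ASPECT=un - signalled by the affix -fd
TOR=ne - signalled by the affix l-
CLASS=mi - signalled by the affix -bl
check: lumobblfd -> lumobblfad
lemma: umob; ASPECT=un; TOR=ne; CLASS=mi


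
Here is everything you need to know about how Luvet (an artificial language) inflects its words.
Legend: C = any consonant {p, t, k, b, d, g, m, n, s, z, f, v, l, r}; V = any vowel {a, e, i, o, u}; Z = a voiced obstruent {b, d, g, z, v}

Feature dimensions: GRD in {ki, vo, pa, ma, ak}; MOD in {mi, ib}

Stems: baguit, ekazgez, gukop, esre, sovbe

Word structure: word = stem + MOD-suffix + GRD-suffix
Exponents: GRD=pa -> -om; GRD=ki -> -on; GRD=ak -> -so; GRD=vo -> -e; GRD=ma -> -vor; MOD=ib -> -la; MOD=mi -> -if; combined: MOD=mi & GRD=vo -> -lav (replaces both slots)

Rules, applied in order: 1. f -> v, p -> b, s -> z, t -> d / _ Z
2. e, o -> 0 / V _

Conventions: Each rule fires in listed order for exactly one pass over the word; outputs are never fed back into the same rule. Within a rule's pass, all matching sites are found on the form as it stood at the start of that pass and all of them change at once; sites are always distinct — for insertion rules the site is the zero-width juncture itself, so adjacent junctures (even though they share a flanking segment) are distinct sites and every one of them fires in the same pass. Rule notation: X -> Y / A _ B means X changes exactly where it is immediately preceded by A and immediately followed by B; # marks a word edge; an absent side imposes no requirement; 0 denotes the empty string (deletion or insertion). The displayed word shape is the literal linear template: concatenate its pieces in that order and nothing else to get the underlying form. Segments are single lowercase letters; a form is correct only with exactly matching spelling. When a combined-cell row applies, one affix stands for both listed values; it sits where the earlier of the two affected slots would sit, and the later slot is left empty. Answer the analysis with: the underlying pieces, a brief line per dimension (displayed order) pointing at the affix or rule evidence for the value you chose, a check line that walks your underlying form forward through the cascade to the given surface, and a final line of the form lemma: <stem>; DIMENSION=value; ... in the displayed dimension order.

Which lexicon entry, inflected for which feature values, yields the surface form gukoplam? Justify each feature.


underlying: gukop-la-om
GRD=pa - signalled by the affix -om
MOD=ib - signalled by the affix -la
check: gukoplaom -> gukoplaom -> gukoplam
lemma: gukop; GRD=pa; MOD=ib


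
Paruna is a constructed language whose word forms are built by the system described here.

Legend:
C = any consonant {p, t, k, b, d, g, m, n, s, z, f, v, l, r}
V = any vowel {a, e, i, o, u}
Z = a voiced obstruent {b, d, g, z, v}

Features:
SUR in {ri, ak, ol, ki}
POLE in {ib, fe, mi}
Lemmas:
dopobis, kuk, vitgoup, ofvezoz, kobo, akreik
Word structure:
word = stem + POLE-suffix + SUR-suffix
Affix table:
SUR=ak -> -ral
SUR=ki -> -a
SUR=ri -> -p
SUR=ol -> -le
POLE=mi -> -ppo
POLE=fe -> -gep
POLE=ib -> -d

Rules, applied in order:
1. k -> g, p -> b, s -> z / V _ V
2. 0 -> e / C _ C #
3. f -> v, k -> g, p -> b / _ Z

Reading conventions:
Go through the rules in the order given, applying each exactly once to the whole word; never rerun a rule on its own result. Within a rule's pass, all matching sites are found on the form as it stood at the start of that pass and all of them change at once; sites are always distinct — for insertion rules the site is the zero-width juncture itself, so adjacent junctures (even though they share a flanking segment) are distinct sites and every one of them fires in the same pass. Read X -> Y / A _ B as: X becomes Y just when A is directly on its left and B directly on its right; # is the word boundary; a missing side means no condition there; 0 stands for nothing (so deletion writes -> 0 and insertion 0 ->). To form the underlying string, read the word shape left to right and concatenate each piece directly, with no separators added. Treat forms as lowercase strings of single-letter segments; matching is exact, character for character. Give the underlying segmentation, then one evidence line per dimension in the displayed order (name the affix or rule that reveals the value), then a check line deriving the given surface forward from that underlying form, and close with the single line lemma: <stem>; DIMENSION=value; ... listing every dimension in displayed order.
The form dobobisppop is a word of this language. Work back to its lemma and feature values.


underlying: dopobis-ppo-p
SUR=ri - signalled by the affix -p
POLE=mi - signalled by the affix -ppo
check: dopobisppop -> dobobisppop -> dobobisppop -> dobobisppop
lemma: dopobis; SUR=ri; POLE=mi


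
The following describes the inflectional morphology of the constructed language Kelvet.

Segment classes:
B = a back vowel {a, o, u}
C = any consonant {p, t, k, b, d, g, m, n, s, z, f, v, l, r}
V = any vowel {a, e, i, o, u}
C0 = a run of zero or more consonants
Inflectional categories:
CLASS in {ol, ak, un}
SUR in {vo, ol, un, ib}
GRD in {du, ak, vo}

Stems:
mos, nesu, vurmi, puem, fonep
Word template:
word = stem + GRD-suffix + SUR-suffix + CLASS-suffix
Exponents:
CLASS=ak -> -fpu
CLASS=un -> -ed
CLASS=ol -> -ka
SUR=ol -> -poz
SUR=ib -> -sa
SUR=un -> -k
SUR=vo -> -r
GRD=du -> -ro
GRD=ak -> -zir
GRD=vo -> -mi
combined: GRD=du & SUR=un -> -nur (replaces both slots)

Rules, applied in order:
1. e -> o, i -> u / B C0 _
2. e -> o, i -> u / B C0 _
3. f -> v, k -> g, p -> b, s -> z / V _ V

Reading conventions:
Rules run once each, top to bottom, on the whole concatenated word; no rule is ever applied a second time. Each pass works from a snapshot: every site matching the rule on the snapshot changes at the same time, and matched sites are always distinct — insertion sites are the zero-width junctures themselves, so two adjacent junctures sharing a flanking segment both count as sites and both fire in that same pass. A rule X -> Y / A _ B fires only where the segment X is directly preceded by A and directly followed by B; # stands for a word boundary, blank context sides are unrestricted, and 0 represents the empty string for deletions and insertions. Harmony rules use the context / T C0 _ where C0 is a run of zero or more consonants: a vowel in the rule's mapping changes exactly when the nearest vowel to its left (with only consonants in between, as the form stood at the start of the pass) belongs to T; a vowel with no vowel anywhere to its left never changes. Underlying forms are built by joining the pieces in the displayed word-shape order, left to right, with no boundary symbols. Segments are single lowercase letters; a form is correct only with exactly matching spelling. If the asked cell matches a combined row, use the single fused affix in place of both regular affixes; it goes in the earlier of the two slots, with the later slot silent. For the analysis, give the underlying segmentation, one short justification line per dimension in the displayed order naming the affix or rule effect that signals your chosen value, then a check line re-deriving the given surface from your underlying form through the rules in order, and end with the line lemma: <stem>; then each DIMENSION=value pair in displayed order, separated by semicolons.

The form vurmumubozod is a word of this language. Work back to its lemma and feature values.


underlying: vurmi-mi-poz-ed
CLASS=un - signalled by the affix -ed
SUR=ol - signalled by the affix -poz
GRD=vo - signalled by the affix -mi
check: vurmimipozed -> vurmumipozod -> vurmumupozod -> vurmumubozod
lemma: vurmi; CLASS=un; SUR=ol; GRD=vo


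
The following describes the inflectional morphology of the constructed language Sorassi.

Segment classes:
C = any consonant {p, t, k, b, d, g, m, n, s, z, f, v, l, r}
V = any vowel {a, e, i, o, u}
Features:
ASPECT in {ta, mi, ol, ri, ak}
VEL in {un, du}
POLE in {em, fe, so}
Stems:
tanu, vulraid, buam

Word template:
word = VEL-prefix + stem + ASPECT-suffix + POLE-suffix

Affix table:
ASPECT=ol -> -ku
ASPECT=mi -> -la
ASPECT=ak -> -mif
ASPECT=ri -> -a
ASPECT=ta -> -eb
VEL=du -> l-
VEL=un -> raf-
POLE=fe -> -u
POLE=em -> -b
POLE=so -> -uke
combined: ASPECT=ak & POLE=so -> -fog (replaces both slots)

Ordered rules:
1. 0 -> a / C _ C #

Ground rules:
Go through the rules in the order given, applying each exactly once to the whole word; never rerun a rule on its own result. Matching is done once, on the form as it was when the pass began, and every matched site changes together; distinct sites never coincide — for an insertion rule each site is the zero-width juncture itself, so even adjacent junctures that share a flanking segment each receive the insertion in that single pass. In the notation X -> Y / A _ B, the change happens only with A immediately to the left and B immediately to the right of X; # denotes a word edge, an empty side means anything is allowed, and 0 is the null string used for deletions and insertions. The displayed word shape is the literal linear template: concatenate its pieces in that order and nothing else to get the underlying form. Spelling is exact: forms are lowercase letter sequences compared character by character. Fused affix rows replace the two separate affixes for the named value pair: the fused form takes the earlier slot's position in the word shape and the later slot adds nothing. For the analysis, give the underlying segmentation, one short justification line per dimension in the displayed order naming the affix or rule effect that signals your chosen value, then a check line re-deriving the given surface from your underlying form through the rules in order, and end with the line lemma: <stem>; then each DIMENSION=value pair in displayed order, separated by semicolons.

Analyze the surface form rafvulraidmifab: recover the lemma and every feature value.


underlying: raf-vulraid-mif-b
ASPECT=ak - signalled by the affix -mif
VEL=un - signalled by the affix raf-
POLE=em - signalled by the affix -b
check: rafvulraidmifb -> rafvulraidmifab
lemma: vulraid; ASPECT=ak; VEL=un; POLE=em


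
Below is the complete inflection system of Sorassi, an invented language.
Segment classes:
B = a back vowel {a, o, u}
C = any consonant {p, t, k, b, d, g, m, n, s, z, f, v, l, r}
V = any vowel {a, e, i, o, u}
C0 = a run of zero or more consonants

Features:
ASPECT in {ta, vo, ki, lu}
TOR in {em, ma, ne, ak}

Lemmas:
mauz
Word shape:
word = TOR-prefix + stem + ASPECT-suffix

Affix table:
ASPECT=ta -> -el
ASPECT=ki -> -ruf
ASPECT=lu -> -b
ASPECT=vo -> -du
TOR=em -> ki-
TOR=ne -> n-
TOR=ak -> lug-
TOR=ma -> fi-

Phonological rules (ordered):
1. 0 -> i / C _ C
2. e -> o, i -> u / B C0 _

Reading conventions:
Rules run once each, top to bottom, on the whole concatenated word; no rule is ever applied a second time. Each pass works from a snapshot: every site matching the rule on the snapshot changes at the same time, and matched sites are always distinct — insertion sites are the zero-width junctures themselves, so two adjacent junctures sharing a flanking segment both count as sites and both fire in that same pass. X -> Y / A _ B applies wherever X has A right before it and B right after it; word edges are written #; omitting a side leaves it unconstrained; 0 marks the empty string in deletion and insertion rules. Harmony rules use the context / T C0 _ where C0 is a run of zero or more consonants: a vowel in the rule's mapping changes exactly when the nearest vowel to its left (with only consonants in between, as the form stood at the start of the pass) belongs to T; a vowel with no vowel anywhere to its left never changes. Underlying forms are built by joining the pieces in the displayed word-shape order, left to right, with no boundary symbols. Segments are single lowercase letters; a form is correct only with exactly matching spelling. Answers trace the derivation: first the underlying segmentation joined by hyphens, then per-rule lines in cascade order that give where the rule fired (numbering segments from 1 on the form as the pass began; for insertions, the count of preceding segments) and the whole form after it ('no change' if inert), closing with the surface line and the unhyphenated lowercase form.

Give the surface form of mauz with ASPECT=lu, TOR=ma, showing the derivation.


underlying: fi-mauz-b
1. 0 -> i / C _ C: inserts after position(s) 6: fimauzib
2. e -> o, i -> u / B C0 _: fires at position(s) 7: fimauzub
surface: fimauzub


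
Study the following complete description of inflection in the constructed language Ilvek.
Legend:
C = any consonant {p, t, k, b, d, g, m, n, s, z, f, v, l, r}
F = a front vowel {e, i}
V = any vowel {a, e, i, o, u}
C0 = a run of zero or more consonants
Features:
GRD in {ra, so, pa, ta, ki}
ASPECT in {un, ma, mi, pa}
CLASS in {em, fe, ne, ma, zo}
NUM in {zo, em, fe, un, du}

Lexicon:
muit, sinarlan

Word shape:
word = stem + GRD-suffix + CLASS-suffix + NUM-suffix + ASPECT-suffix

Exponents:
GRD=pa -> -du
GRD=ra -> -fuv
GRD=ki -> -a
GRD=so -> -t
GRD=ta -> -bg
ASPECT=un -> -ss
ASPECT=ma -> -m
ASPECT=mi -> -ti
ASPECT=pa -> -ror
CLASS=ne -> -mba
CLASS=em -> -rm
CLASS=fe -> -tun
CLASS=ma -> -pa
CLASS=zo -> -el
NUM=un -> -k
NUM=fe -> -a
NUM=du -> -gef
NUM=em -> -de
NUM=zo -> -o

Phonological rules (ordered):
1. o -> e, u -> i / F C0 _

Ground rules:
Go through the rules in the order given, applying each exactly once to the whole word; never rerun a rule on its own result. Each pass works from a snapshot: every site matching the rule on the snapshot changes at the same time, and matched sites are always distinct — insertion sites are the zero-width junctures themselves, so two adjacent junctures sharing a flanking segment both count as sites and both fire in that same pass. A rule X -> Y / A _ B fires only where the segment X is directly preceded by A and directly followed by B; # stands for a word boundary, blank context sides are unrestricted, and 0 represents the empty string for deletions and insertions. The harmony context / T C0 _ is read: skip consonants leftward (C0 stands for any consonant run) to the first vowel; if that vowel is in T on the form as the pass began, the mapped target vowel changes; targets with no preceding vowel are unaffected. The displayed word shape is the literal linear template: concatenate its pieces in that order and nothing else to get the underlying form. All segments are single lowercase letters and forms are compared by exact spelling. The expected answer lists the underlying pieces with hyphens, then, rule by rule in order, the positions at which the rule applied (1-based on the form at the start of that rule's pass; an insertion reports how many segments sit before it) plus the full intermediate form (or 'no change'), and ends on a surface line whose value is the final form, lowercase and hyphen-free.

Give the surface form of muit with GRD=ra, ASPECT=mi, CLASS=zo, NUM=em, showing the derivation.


underlying: muit-fuv-el-de-ti
1. o -> e, u -> i / F C0 _: fires at position(s) 6: muitfiveldeti
surface: muitfiveldeti


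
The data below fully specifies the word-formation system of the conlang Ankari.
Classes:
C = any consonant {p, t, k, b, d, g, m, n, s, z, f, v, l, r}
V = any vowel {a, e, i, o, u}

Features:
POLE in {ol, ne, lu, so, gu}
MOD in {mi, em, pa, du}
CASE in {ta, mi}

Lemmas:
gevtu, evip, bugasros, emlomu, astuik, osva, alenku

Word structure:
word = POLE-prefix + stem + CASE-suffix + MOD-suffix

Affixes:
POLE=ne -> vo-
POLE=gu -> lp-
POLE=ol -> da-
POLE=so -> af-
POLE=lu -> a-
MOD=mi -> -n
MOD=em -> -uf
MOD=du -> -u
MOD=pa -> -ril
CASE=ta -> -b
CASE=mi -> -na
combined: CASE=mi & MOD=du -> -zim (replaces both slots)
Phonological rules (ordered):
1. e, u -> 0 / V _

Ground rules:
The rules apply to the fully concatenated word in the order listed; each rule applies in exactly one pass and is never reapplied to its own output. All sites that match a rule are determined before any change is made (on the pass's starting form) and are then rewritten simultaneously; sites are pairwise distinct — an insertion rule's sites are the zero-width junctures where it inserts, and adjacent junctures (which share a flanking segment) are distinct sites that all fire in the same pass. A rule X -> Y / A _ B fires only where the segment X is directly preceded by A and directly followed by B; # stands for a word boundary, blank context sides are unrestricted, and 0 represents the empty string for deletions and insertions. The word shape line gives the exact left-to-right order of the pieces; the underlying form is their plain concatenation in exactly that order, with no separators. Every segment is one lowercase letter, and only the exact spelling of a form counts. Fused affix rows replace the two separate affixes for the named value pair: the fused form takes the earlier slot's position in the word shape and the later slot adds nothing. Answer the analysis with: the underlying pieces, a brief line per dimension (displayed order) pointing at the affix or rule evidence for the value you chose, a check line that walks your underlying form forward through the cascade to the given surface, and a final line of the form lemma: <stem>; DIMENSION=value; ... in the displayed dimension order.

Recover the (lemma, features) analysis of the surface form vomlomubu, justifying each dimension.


underlying: vo-emlomu-b-u
POLE=ne - signalled by the affix vo-
MOD=du - signalled by the affix -u
CASE=ta - signalled by the affix -b
check: voemlomubu -> vomlomubu
lemma: emlomu; POLE=ne; MOD=du; CASE=ta


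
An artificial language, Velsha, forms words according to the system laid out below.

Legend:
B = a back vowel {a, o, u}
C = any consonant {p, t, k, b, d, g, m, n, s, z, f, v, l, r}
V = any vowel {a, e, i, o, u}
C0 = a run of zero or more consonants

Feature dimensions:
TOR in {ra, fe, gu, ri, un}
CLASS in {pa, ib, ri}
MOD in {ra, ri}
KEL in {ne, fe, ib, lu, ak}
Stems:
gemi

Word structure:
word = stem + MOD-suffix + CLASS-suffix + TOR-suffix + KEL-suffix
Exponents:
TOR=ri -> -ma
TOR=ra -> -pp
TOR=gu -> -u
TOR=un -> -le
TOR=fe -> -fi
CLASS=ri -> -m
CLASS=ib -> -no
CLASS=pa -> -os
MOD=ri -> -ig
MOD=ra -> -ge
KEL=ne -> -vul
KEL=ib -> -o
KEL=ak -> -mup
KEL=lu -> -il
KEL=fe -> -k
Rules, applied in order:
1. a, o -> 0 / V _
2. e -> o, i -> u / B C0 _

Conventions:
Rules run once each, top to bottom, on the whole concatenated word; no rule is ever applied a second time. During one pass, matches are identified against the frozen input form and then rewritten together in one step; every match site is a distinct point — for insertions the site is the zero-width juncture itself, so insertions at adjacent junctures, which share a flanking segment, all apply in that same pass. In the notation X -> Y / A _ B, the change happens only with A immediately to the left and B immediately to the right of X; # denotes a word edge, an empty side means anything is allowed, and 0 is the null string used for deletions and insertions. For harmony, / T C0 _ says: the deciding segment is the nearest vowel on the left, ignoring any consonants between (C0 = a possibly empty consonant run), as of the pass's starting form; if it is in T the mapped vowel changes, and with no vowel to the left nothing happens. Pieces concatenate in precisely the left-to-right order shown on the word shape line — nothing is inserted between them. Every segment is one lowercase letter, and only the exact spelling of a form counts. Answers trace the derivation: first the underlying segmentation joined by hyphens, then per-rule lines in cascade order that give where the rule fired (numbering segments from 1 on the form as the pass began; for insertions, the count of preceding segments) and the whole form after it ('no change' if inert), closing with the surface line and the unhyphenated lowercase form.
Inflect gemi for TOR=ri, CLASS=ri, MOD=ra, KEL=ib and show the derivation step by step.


underlying: gemi-ge-m-ma-o
1. a, o -> 0 / V _: fires at position(s) 10: gemigemma
2. e -> o, i -> u / B C0 _: no change
surface: gemigemma


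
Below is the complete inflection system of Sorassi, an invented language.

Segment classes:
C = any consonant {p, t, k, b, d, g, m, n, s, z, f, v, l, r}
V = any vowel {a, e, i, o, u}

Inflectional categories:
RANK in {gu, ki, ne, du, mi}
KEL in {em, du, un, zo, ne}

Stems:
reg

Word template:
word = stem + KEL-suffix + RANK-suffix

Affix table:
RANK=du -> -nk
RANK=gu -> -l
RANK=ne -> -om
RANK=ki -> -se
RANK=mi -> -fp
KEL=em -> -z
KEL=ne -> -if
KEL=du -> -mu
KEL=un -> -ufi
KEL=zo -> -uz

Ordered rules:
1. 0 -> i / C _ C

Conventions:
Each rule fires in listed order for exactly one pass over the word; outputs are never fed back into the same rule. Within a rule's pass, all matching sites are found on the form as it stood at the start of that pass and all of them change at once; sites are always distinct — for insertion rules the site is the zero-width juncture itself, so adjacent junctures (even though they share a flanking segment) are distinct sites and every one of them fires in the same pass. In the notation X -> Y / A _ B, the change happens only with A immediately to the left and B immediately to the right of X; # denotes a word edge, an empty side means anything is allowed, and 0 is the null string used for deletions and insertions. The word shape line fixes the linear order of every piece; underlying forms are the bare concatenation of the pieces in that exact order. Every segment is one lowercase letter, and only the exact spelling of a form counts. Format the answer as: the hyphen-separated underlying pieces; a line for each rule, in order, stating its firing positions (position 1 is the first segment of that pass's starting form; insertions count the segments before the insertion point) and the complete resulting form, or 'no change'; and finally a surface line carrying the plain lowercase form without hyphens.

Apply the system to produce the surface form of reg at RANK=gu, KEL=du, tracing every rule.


underlying: reg-mu-l
1. 0 -> i / C _ C: inserts after position(s) 3: regimul
surface: regimul
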